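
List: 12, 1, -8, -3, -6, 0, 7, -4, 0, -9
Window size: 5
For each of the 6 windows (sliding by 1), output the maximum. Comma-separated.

12, 1, 7, 7, 7, 7

(12, 1, -8, -3, -6) → max 12
(1, -8, -3, -6, 0) → max 1
(-8, -3, -6, 0, 7) → max 7
(-3, -6, 0, 7, -4) → max 7
(-6, 0, 7, -4, 0) → max 7
(0, 7, -4, 0, -9) → max 7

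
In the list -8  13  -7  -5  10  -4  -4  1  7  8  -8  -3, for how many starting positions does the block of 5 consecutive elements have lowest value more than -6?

3

(-8, 13, -7, -5, 10) → min -8
(13, -7, -5, 10, -4) → min -7
(-7, -5, 10, -4, -4) → min -7
(-5, 10, -4, -4, 1) → min -5  > -6 ✓
(10, -4, -4, 1, 7) → min -4  > -6 ✓
(-4, -4, 1, 7, 8) → min -4  > -6 ✓
(-4, 1, 7, 8, -8) → min -8
(1, 7, 8, -8, -3) → min -8
3 windows satisfy the condition.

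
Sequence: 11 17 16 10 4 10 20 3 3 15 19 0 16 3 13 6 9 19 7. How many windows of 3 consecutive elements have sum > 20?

11 17 16 → sum 44  > 20 ✓
17 16 10 → sum 43  > 20 ✓
16 10 4 → sum 30  > 20 ✓
10 4 10 → sum 24  > 20 ✓
4 10 20 → sum 34  > 20 ✓
10 20 3 → sum 33  > 20 ✓
20 3 3 → sum 26  > 20 ✓
3 3 15 → sum 21  > 20 ✓
3 15 19 → sum 37  > 20 ✓
15 19 0 → sum 34  > 20 ✓
19 0 16 → sum 35  > 20 ✓
0 16 3 → sum 19
16 3 13 → sum 32  > 20 ✓
3 13 6 → sum 22  > 20 ✓
13 6 9 → sum 28  > 20 ✓
6 9 19 → sum 34  > 20 ✓
9 19 7 → sum 35  > 20 ✓
16 windows satisfy the condition.

16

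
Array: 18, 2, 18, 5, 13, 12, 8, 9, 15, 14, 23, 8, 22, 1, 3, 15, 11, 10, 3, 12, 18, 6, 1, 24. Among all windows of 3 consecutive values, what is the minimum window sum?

19

18 2 18 → sum 38
2 18 5 → sum 25
18 5 13 → sum 36
5 13 12 → sum 30
13 12 8 → sum 33
12 8 9 → sum 29
8 9 15 → sum 32
9 15 14 → sum 38
15 14 23 → sum 52
14 23 8 → sum 45
23 8 22 → sum 53
8 22 1 → sum 31
22 1 3 → sum 26
1 3 15 → sum 19
3 15 11 → sum 29
15 11 10 → sum 36
11 10 3 → sum 24
10 3 12 → sum 25
3 12 18 → sum 33
12 18 6 → sum 36
18 6 1 → sum 25
6 1 24 → sum 31
Minimum of these is 19.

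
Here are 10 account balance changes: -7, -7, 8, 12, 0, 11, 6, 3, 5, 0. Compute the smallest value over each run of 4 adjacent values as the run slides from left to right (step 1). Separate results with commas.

-7, -7, 0, 0, 0, 3, 0

-7 -7 8 12 → min -7
-7 8 12 0 → min -7
8 12 0 11 → min 0
12 0 11 6 → min 0
0 11 6 3 → min 0
11 6 3 5 → min 3
6 3 5 0 → min 0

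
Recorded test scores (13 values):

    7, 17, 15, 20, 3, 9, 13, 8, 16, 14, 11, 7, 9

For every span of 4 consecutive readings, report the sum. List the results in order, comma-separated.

[7, 17, 15, 20] → sum 59
[17, 15, 20, 3] → sum 55
[15, 20, 3, 9] → sum 47
[20, 3, 9, 13] → sum 45
[3, 9, 13, 8] → sum 33
[9, 13, 8, 16] → sum 46
[13, 8, 16, 14] → sum 51
[8, 16, 14, 11] → sum 49
[16, 14, 11, 7] → sum 48
[14, 11, 7, 9] → sum 41

59, 55, 47, 45, 33, 46, 51, 49, 48, 41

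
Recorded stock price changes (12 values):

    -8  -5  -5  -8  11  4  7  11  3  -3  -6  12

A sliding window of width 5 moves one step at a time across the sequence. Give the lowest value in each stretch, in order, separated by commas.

-8, -8, -8, -8, 3, -3, -6, -6

Sliding a size-5 window across the 12 values:
[-8, -5, -5, -8, 11] → min -8
[-5, -5, -8, 11, 4] → min -8
[-5, -8, 11, 4, 7] → min -8
[-8, 11, 4, 7, 11] → min -8
[11, 4, 7, 11, 3] → min 3
[4, 7, 11, 3, -3] → min -3
[7, 11, 3, -3, -6] → min -6
[11, 3, -3, -6, 12] → min -6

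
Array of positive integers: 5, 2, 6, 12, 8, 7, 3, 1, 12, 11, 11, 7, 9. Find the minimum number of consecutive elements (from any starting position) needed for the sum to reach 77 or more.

10

add 5: running sum 5 < 77
add 2: running sum 7 < 77
add 6: running sum 13 < 77
add 12: running sum 25 < 77
add 8: running sum 33 < 77
add 7: running sum 40 < 77
add 3: running sum 43 < 77
add 1: running sum 44 < 77
add 12: running sum 56 < 77
add 11: running sum 67 < 77
end 10: [5, 2, 6, 12, 8, 7, 3, 1, 12, 11, 11] sum 78, len 11
end 11: [6, 12, 8, 7, 3, 1, 12, 11, 11, 7] sum 78, len 10
end 12: [12, 8, 7, 3, 1, 12, 11, 11, 7, 9] sum 81, len 10
Shortest qualifying length: 10.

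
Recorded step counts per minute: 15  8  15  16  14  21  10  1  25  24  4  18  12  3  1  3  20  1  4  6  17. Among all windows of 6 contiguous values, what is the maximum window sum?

(15, 8, 15, 16, 14, 21) → sum 89
(8, 15, 16, 14, 21, 10) → sum 84
(15, 16, 14, 21, 10, 1) → sum 77
(16, 14, 21, 10, 1, 25) → sum 87
(14, 21, 10, 1, 25, 24) → sum 95
(21, 10, 1, 25, 24, 4) → sum 85
(10, 1, 25, 24, 4, 18) → sum 82
(1, 25, 24, 4, 18, 12) → sum 84
(25, 24, 4, 18, 12, 3) → sum 86
(24, 4, 18, 12, 3, 1) → sum 62
(4, 18, 12, 3, 1, 3) → sum 41
(18, 12, 3, 1, 3, 20) → sum 57
(12, 3, 1, 3, 20, 1) → sum 40
(3, 1, 3, 20, 1, 4) → sum 32
(1, 3, 20, 1, 4, 6) → sum 35
(3, 20, 1, 4, 6, 17) → sum 51
Maximum of these is 95.

95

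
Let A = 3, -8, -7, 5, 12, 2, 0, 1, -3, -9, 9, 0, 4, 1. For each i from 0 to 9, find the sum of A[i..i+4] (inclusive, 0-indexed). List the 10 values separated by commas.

3 -8 -7 5 12 → sum 5
-8 -7 5 12 2 → sum 4
-7 5 12 2 0 → sum 12
5 12 2 0 1 → sum 20
12 2 0 1 -3 → sum 12
2 0 1 -3 -9 → sum -9
0 1 -3 -9 9 → sum -2
1 -3 -9 9 0 → sum -2
-3 -9 9 0 4 → sum 1
-9 9 0 4 1 → sum 5

5, 4, 12, 20, 12, -9, -2, -2, 1, 5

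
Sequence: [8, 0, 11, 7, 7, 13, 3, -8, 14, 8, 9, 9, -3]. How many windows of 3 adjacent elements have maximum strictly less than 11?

2

8 0 11 → max 11
0 11 7 → max 11
11 7 7 → max 11
7 7 13 → max 13
7 13 3 → max 13
13 3 -8 → max 13
3 -8 14 → max 14
-8 14 8 → max 14
14 8 9 → max 14
8 9 9 → max 9  < 11 ✓
9 9 -3 → max 9  < 11 ✓
2 windows satisfy the condition.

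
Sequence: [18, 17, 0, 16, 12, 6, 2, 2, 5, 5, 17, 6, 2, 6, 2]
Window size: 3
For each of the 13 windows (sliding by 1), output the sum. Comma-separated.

18 17 0 → sum 35
17 0 16 → sum 33
0 16 12 → sum 28
16 12 6 → sum 34
12 6 2 → sum 20
6 2 2 → sum 10
2 2 5 → sum 9
2 5 5 → sum 12
5 5 17 → sum 27
5 17 6 → sum 28
17 6 2 → sum 25
6 2 6 → sum 14
2 6 2 → sum 10

35, 33, 28, 34, 20, 10, 9, 12, 27, 28, 25, 14, 10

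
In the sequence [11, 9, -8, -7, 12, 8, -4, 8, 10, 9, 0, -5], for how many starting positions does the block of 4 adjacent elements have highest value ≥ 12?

11 9 -8 -7 → max 11
9 -8 -7 12 → max 12  ≥ 12 ✓
-8 -7 12 8 → max 12  ≥ 12 ✓
-7 12 8 -4 → max 12  ≥ 12 ✓
12 8 -4 8 → max 12  ≥ 12 ✓
8 -4 8 10 → max 10
-4 8 10 9 → max 10
8 10 9 0 → max 10
10 9 0 -5 → max 10
4 windows satisfy the condition.

4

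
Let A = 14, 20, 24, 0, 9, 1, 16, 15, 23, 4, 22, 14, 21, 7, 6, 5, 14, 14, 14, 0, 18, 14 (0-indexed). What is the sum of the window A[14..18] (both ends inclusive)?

Elements at indices 14..18: 6, 5, 14, 14, 14
sum(6, 5, 14, 14, 14) = 53

53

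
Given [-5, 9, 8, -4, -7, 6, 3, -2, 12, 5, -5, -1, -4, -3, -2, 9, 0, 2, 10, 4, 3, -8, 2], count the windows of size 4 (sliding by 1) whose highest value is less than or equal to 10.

16

(-5, 9, 8, -4) → max 9  ≤ 10 ✓
(9, 8, -4, -7) → max 9  ≤ 10 ✓
(8, -4, -7, 6) → max 8  ≤ 10 ✓
(-4, -7, 6, 3) → max 6  ≤ 10 ✓
(-7, 6, 3, -2) → max 6  ≤ 10 ✓
(6, 3, -2, 12) → max 12
(3, -2, 12, 5) → max 12
(-2, 12, 5, -5) → max 12
(12, 5, -5, -1) → max 12
(5, -5, -1, -4) → max 5  ≤ 10 ✓
(-5, -1, -4, -3) → max -1  ≤ 10 ✓
(-1, -4, -3, -2) → max -1  ≤ 10 ✓
(-4, -3, -2, 9) → max 9  ≤ 10 ✓
(-3, -2, 9, 0) → max 9  ≤ 10 ✓
(-2, 9, 0, 2) → max 9  ≤ 10 ✓
(9, 0, 2, 10) → max 10  ≤ 10 ✓
(0, 2, 10, 4) → max 10  ≤ 10 ✓
(2, 10, 4, 3) → max 10  ≤ 10 ✓
(10, 4, 3, -8) → max 10  ≤ 10 ✓
(4, 3, -8, 2) → max 4  ≤ 10 ✓
16 windows satisfy the condition.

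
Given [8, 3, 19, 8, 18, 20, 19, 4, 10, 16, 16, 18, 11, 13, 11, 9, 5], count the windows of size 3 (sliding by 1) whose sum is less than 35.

[8, 3, 19] → sum 30  < 35 ✓
[3, 19, 8] → sum 30  < 35 ✓
[19, 8, 18] → sum 45
[8, 18, 20] → sum 46
[18, 20, 19] → sum 57
[20, 19, 4] → sum 43
[19, 4, 10] → sum 33  < 35 ✓
[4, 10, 16] → sum 30  < 35 ✓
[10, 16, 16] → sum 42
[16, 16, 18] → sum 50
[16, 18, 11] → sum 45
[18, 11, 13] → sum 42
[11, 13, 11] → sum 35
[13, 11, 9] → sum 33  < 35 ✓
[11, 9, 5] → sum 25  < 35 ✓
6 windows satisfy the condition.

6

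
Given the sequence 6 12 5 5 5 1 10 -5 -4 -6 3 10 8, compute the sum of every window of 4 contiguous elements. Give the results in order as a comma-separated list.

28, 27, 16, 21, 11, 2, -5, -12, 3, 15

[6, 12, 5, 5] → sum 28
[12, 5, 5, 5] → sum 27
[5, 5, 5, 1] → sum 16
[5, 5, 1, 10] → sum 21
[5, 1, 10, -5] → sum 11
[1, 10, -5, -4] → sum 2
[10, -5, -4, -6] → sum -5
[-5, -4, -6, 3] → sum -12
[-4, -6, 3, 10] → sum 3
[-6, 3, 10, 8] → sum 15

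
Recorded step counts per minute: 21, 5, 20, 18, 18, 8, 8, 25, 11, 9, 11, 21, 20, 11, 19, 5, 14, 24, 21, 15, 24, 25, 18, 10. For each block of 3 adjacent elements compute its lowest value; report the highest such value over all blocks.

18

Each size-3 window and its min:
[21, 5, 20] → min 5
[5, 20, 18] → min 5
[20, 18, 18] → min 18
[18, 18, 8] → min 8
[18, 8, 8] → min 8
[8, 8, 25] → min 8
[8, 25, 11] → min 8
[25, 11, 9] → min 9
[11, 9, 11] → min 9
[9, 11, 21] → min 9
[11, 21, 20] → min 11
[21, 20, 11] → min 11
[20, 11, 19] → min 11
[11, 19, 5] → min 5
[19, 5, 14] → min 5
[5, 14, 24] → min 5
[14, 24, 21] → min 14
[24, 21, 15] → min 15
[21, 15, 24] → min 15
[15, 24, 25] → min 15
[24, 25, 18] → min 18
[25, 18, 10] → min 10
Highest of these is 18.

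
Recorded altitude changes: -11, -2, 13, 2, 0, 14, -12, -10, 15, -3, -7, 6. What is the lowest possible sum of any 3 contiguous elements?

Window sums for each of the 10 positions:
(-11, -2, 13) → sum 0
(-2, 13, 2) → sum 13
(13, 2, 0) → sum 15
(2, 0, 14) → sum 16
(0, 14, -12) → sum 2
(14, -12, -10) → sum -8
(-12, -10, 15) → sum -7
(-10, 15, -3) → sum 2
(15, -3, -7) → sum 5
(-3, -7, 6) → sum -4
Lowest of these is -8.

-8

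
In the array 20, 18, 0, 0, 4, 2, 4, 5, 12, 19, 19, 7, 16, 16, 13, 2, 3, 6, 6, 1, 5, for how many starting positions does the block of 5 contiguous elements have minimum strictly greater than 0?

13

[20, 18, 0, 0, 4] → min 0
[18, 0, 0, 4, 2] → min 0
[0, 0, 4, 2, 4] → min 0
[0, 4, 2, 4, 5] → min 0
[4, 2, 4, 5, 12] → min 2  > 0 ✓
[2, 4, 5, 12, 19] → min 2  > 0 ✓
[4, 5, 12, 19, 19] → min 4  > 0 ✓
[5, 12, 19, 19, 7] → min 5  > 0 ✓
[12, 19, 19, 7, 16] → min 7  > 0 ✓
[19, 19, 7, 16, 16] → min 7  > 0 ✓
[19, 7, 16, 16, 13] → min 7  > 0 ✓
[7, 16, 16, 13, 2] → min 2  > 0 ✓
[16, 16, 13, 2, 3] → min 2  > 0 ✓
[16, 13, 2, 3, 6] → min 2  > 0 ✓
[13, 2, 3, 6, 6] → min 2  > 0 ✓
[2, 3, 6, 6, 1] → min 1  > 0 ✓
[3, 6, 6, 1, 5] → min 1  > 0 ✓
13 windows satisfy the condition.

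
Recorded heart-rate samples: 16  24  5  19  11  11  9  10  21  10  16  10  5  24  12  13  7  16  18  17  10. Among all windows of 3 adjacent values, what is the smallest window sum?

30

16 24 5 → sum 45
24 5 19 → sum 48
5 19 11 → sum 35
19 11 11 → sum 41
11 11 9 → sum 31
11 9 10 → sum 30
9 10 21 → sum 40
10 21 10 → sum 41
21 10 16 → sum 47
10 16 10 → sum 36
16 10 5 → sum 31
10 5 24 → sum 39
5 24 12 → sum 41
24 12 13 → sum 49
12 13 7 → sum 32
13 7 16 → sum 36
7 16 18 → sum 41
16 18 17 → sum 51
18 17 10 → sum 45
Smallest of these is 30.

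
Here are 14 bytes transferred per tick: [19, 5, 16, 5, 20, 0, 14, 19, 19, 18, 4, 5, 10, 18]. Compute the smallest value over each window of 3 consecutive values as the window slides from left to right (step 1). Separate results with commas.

19 5 16 → min 5
5 16 5 → min 5
16 5 20 → min 5
5 20 0 → min 0
20 0 14 → min 0
0 14 19 → min 0
14 19 19 → min 14
19 19 18 → min 18
19 18 4 → min 4
18 4 5 → min 4
4 5 10 → min 4
5 10 18 → min 5

5, 5, 5, 0, 0, 0, 14, 18, 4, 4, 4, 5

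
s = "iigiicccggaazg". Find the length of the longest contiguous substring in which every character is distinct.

3

[i] len 1
[i] len 1
[i, g] len 2
[g, i] len 2
[i] len 1
[i, c] len 2
[c] len 1
[c] len 1
[c, g] len 2
[g] len 1
[g, a] len 2
[a] len 1
[a, z] len 2
[a, z, g] len 3
Longest all-distinct length: 3.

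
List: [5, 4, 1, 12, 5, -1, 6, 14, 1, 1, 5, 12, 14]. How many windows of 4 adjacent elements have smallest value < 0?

[5, 4, 1, 12] → min 1
[4, 1, 12, 5] → min 1
[1, 12, 5, -1] → min -1  < 0 ✓
[12, 5, -1, 6] → min -1  < 0 ✓
[5, -1, 6, 14] → min -1  < 0 ✓
[-1, 6, 14, 1] → min -1  < 0 ✓
[6, 14, 1, 1] → min 1
[14, 1, 1, 5] → min 1
[1, 1, 5, 12] → min 1
[1, 5, 12, 14] → min 1
4 windows satisfy the condition.

4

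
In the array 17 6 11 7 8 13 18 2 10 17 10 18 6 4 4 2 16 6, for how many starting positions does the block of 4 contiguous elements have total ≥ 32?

(17, 6, 11, 7) → sum 41  ≥ 32 ✓
(6, 11, 7, 8) → sum 32  ≥ 32 ✓
(11, 7, 8, 13) → sum 39  ≥ 32 ✓
(7, 8, 13, 18) → sum 46  ≥ 32 ✓
(8, 13, 18, 2) → sum 41  ≥ 32 ✓
(13, 18, 2, 10) → sum 43  ≥ 32 ✓
(18, 2, 10, 17) → sum 47  ≥ 32 ✓
(2, 10, 17, 10) → sum 39  ≥ 32 ✓
(10, 17, 10, 18) → sum 55  ≥ 32 ✓
(17, 10, 18, 6) → sum 51  ≥ 32 ✓
(10, 18, 6, 4) → sum 38  ≥ 32 ✓
(18, 6, 4, 4) → sum 32  ≥ 32 ✓
(6, 4, 4, 2) → sum 16
(4, 4, 2, 16) → sum 26
(4, 2, 16, 6) → sum 28
12 windows satisfy the condition.

12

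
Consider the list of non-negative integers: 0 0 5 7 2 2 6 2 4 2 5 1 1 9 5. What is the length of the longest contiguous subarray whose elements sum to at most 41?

13

→ 0: sum 0, len 1
→ 0: sum 0, len 2
→ 5: sum 5, len 3
→ 7: sum 12, len 4
→ 2: sum 14, len 5
→ 2: sum 16, len 6
→ 6: sum 22, len 7
→ 2: sum 24, len 8
→ 4: sum 28, len 9
→ 2: sum 30, len 10
→ 5: sum 35, len 11
→ 1: sum 36, len 12
→ 1: sum 37, len 13
→ 9 (dropped 0, 0, 5): sum 41, len 11
→ 5 (dropped 7): sum 39, len 11
Longest length seen: 13.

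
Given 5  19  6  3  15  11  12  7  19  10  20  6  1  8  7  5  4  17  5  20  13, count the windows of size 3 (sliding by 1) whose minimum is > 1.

(5, 19, 6) → min 5  > 1 ✓
(19, 6, 3) → min 3  > 1 ✓
(6, 3, 15) → min 3  > 1 ✓
(3, 15, 11) → min 3  > 1 ✓
(15, 11, 12) → min 11  > 1 ✓
(11, 12, 7) → min 7  > 1 ✓
(12, 7, 19) → min 7  > 1 ✓
(7, 19, 10) → min 7  > 1 ✓
(19, 10, 20) → min 10  > 1 ✓
(10, 20, 6) → min 6  > 1 ✓
(20, 6, 1) → min 1
(6, 1, 8) → min 1
(1, 8, 7) → min 1
(8, 7, 5) → min 5  > 1 ✓
(7, 5, 4) → min 4  > 1 ✓
(5, 4, 17) → min 4  > 1 ✓
(4, 17, 5) → min 4  > 1 ✓
(17, 5, 20) → min 5  > 1 ✓
(5, 20, 13) → min 5  > 1 ✓
16 windows satisfy the condition.

16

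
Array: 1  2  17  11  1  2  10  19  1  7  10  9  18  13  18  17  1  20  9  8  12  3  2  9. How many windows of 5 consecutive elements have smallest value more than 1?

(1, 2, 17, 11, 1) → min 1
(2, 17, 11, 1, 2) → min 1
(17, 11, 1, 2, 10) → min 1
(11, 1, 2, 10, 19) → min 1
(1, 2, 10, 19, 1) → min 1
(2, 10, 19, 1, 7) → min 1
(10, 19, 1, 7, 10) → min 1
(19, 1, 7, 10, 9) → min 1
(1, 7, 10, 9, 18) → min 1
(7, 10, 9, 18, 13) → min 7  > 1 ✓
(10, 9, 18, 13, 18) → min 9  > 1 ✓
(9, 18, 13, 18, 17) → min 9  > 1 ✓
(18, 13, 18, 17, 1) → min 1
(13, 18, 17, 1, 20) → min 1
(18, 17, 1, 20, 9) → min 1
(17, 1, 20, 9, 8) → min 1
(1, 20, 9, 8, 12) → min 1
(20, 9, 8, 12, 3) → min 3  > 1 ✓
(9, 8, 12, 3, 2) → min 2  > 1 ✓
(8, 12, 3, 2, 9) → min 2  > 1 ✓
6 windows satisfy the condition.

6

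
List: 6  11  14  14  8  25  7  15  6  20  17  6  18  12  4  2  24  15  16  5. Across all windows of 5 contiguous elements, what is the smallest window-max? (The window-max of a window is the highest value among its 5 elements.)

14

(6, 11, 14, 14, 8) → max 14
(11, 14, 14, 8, 25) → max 25
(14, 14, 8, 25, 7) → max 25
(14, 8, 25, 7, 15) → max 25
(8, 25, 7, 15, 6) → max 25
(25, 7, 15, 6, 20) → max 25
(7, 15, 6, 20, 17) → max 20
(15, 6, 20, 17, 6) → max 20
(6, 20, 17, 6, 18) → max 20
(20, 17, 6, 18, 12) → max 20
(17, 6, 18, 12, 4) → max 18
(6, 18, 12, 4, 2) → max 18
(18, 12, 4, 2, 24) → max 24
(12, 4, 2, 24, 15) → max 24
(4, 2, 24, 15, 16) → max 24
(2, 24, 15, 16, 5) → max 24
Smallest of these is 14.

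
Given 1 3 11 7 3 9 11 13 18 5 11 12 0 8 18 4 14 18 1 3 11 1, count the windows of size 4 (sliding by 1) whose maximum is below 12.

5

[1, 3, 11, 7] → max 11  < 12 ✓
[3, 11, 7, 3] → max 11  < 12 ✓
[11, 7, 3, 9] → max 11  < 12 ✓
[7, 3, 9, 11] → max 11  < 12 ✓
[3, 9, 11, 13] → max 13
[9, 11, 13, 18] → max 18
[11, 13, 18, 5] → max 18
[13, 18, 5, 11] → max 18
[18, 5, 11, 12] → max 18
[5, 11, 12, 0] → max 12
[11, 12, 0, 8] → max 12
[12, 0, 8, 18] → max 18
[0, 8, 18, 4] → max 18
[8, 18, 4, 14] → max 18
[18, 4, 14, 18] → max 18
[4, 14, 18, 1] → max 18
[14, 18, 1, 3] → max 18
[18, 1, 3, 11] → max 18
[1, 3, 11, 1] → max 11  < 12 ✓
5 windows satisfy the condition.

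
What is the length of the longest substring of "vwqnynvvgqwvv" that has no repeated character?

5

[v] len 1
[v, w] len 2
[v, w, q] len 3
[v, w, q, n] len 4
[v, w, q, n, y] len 5
[y, n] len 2
[y, n, v] len 3
[v] len 1
[v, g] len 2
[v, g, q] len 3
[v, g, q, w] len 4
[g, q, w, v] len 4
[v] len 1
Longest all-distinct length: 5.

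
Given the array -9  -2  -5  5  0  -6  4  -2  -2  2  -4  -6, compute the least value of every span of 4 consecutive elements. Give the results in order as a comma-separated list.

Sliding a size-4 window across the 12 values:
-9 -2 -5 5 → min -9
-2 -5 5 0 → min -5
-5 5 0 -6 → min -6
5 0 -6 4 → min -6
0 -6 4 -2 → min -6
-6 4 -2 -2 → min -6
4 -2 -2 2 → min -2
-2 -2 2 -4 → min -4
-2 2 -4 -6 → min -6

-9, -5, -6, -6, -6, -6, -2, -4, -6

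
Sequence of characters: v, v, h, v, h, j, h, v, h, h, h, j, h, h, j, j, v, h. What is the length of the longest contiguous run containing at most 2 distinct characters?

add v: window [v] (1 distinct), len 1
add v: window [v, v] (1 distinct), len 2
add h: window [v, v, h] (2 distinct), len 3
add v: window [v, v, h, v] (2 distinct), len 4
add h: window [v, v, h, v, h] (2 distinct), len 5
add j: window [h, j] (2 distinct), len 2
add h: window [h, j, h] (2 distinct), len 3
add v: window [h, v] (2 distinct), len 2
add h: window [h, v, h] (2 distinct), len 3
add h: window [h, v, h, h] (2 distinct), len 4
add h: window [h, v, h, h, h] (2 distinct), len 5
add j: window [h, h, h, j] (2 distinct), len 4
add h: window [h, h, h, j, h] (2 distinct), len 5
add h: window [h, h, h, j, h, h] (2 distinct), len 6
add j: window [h, h, h, j, h, h, j] (2 distinct), len 7
add j: window [h, h, h, j, h, h, j, j] (2 distinct), len 8
add v: window [j, j, v] (2 distinct), len 3
add h: window [v, h] (2 distinct), len 2
Longest length with ≤2 distinct: 8.

8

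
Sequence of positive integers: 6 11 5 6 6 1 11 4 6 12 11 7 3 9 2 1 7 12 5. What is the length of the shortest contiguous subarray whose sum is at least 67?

add 6: running sum 6 < 67
add 11: running sum 17 < 67
add 5: running sum 22 < 67
add 6: running sum 28 < 67
add 6: running sum 34 < 67
add 1: running sum 35 < 67
add 11: running sum 46 < 67
add 4: running sum 50 < 67
add 6: running sum 56 < 67
end 9: [6, 11, 5, 6, 6, 1, 11, 4, 6, 12] sum 68, len 10
end 10: [11, 5, 6, 6, 1, 11, 4, 6, 12, 11] sum 73, len 10
end 11: [5, 6, 6, 1, 11, 4, 6, 12, 11, 7] sum 69, len 10
end 12: [6, 6, 1, 11, 4, 6, 12, 11, 7, 3] sum 67, len 10
end 13: [6, 1, 11, 4, 6, 12, 11, 7, 3, 9] sum 70, len 10
end 14: [6, 1, 11, 4, 6, 12, 11, 7, 3, 9, 2] sum 72, len 11
end 15: [1, 11, 4, 6, 12, 11, 7, 3, 9, 2, 1] sum 67, len 11
end 16: [11, 4, 6, 12, 11, 7, 3, 9, 2, 1, 7] sum 73, len 11
end 17: [6, 12, 11, 7, 3, 9, 2, 1, 7, 12] sum 70, len 10
end 18: [12, 11, 7, 3, 9, 2, 1, 7, 12, 5] sum 69, len 10
Shortest qualifying length: 10.

10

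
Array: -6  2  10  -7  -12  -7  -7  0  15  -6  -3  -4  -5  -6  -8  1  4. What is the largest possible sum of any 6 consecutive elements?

[-6, 2, 10, -7, -12, -7] → sum -20
[2, 10, -7, -12, -7, -7] → sum -21
[10, -7, -12, -7, -7, 0] → sum -23
[-7, -12, -7, -7, 0, 15] → sum -18
[-12, -7, -7, 0, 15, -6] → sum -17
[-7, -7, 0, 15, -6, -3] → sum -8
[-7, 0, 15, -6, -3, -4] → sum -5
[0, 15, -6, -3, -4, -5] → sum -3
[15, -6, -3, -4, -5, -6] → sum -9
[-6, -3, -4, -5, -6, -8] → sum -32
[-3, -4, -5, -6, -8, 1] → sum -25
[-4, -5, -6, -8, 1, 4] → sum -18
Largest of these is -3.

-3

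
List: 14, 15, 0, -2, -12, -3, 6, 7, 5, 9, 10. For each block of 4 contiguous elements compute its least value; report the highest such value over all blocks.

[14, 15, 0, -2] → min -2
[15, 0, -2, -12] → min -12
[0, -2, -12, -3] → min -12
[-2, -12, -3, 6] → min -12
[-12, -3, 6, 7] → min -12
[-3, 6, 7, 5] → min -3
[6, 7, 5, 9] → min 5
[7, 5, 9, 10] → min 5
Highest of these is 5.

5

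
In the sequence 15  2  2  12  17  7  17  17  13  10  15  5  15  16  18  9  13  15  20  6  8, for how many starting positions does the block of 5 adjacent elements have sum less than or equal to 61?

[15, 2, 2, 12, 17] → sum 48  ≤ 61 ✓
[2, 2, 12, 17, 7] → sum 40  ≤ 61 ✓
[2, 12, 17, 7, 17] → sum 55  ≤ 61 ✓
[12, 17, 7, 17, 17] → sum 70
[17, 7, 17, 17, 13] → sum 71
[7, 17, 17, 13, 10] → sum 64
[17, 17, 13, 10, 15] → sum 72
[17, 13, 10, 15, 5] → sum 60  ≤ 61 ✓
[13, 10, 15, 5, 15] → sum 58  ≤ 61 ✓
[10, 15, 5, 15, 16] → sum 61  ≤ 61 ✓
[15, 5, 15, 16, 18] → sum 69
[5, 15, 16, 18, 9] → sum 63
[15, 16, 18, 9, 13] → sum 71
[16, 18, 9, 13, 15] → sum 71
[18, 9, 13, 15, 20] → sum 75
[9, 13, 15, 20, 6] → sum 63
[13, 15, 20, 6, 8] → sum 62
6 windows satisfy the condition.

6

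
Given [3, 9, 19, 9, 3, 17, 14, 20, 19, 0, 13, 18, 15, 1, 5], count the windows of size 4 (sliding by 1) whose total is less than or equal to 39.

3 9 19 9 → sum 40
9 19 9 3 → sum 40
19 9 3 17 → sum 48
9 3 17 14 → sum 43
3 17 14 20 → sum 54
17 14 20 19 → sum 70
14 20 19 0 → sum 53
20 19 0 13 → sum 52
19 0 13 18 → sum 50
0 13 18 15 → sum 46
13 18 15 1 → sum 47
18 15 1 5 → sum 39  ≤ 39 ✓
1 window satisfy the condition.

1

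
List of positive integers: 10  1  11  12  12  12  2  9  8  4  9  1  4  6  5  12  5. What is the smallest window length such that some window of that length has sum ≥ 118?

Extend right; whenever the sum reaches 118, record the length and shrink from the left:
add 10: running sum 10 < 118
add 1: running sum 11 < 118
add 11: running sum 22 < 118
add 12: running sum 34 < 118
add 12: running sum 46 < 118
add 12: running sum 58 < 118
add 2: running sum 60 < 118
add 9: running sum 69 < 118
add 8: running sum 77 < 118
add 4: running sum 81 < 118
add 9: running sum 90 < 118
add 1: running sum 91 < 118
add 4: running sum 95 < 118
add 6: running sum 101 < 118
add 5: running sum 106 < 118
end 15: [10, 1, 11, 12, 12, 12, 2, 9, 8, 4, 9, 1, 4, 6, 5, 12] sum 118, len 16
end 16: [10, 1, 11, 12, 12, 12, 2, 9, 8, 4, 9, 1, 4, 6, 5, 12, 5] sum 123, len 17
Shortest qualifying length: 16.

16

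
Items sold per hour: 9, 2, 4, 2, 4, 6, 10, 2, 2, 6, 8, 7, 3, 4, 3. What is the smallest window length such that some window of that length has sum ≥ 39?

add 9: running sum 9 < 39
add 2: running sum 11 < 39
add 4: running sum 15 < 39
add 2: running sum 17 < 39
add 4: running sum 21 < 39
add 6: running sum 27 < 39
add 10: running sum 37 < 39
end 7: [9, 2, 4, 2, 4, 6, 10, 2] sum 39, len 8
end 8: [9, 2, 4, 2, 4, 6, 10, 2, 2] sum 41, len 9
end 9: [9, 2, 4, 2, 4, 6, 10, 2, 2, 6] sum 47, len 10
end 10: [2, 4, 6, 10, 2, 2, 6, 8] sum 40, len 8
end 11: [6, 10, 2, 2, 6, 8, 7] sum 41, len 7
end 12: [6, 10, 2, 2, 6, 8, 7, 3] sum 44, len 8
end 13: [10, 2, 2, 6, 8, 7, 3, 4] sum 42, len 8
end 14: [10, 2, 2, 6, 8, 7, 3, 4, 3] sum 45, len 9
Shortest qualifying length: 7.

7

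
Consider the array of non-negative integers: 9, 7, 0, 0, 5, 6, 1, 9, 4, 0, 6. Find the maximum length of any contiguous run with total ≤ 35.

Extend to the right; shrink from the left whenever the sum exceeds 35:
add 9: [9] sum 9, len 1
add 7: [9, 7] sum 16, len 2
add 0: [9, 7, 0] sum 16, len 3
add 0: [9, 7, 0, 0] sum 16, len 4
add 5: [9, 7, 0, 0, 5] sum 21, len 5
add 6: [9, 7, 0, 0, 5, 6] sum 27, len 6
add 1: [9, 7, 0, 0, 5, 6, 1] sum 28, len 7
add 9: [7, 0, 0, 5, 6, 1, 9] sum 28, len 7
add 4: [7, 0, 0, 5, 6, 1, 9, 4] sum 32, len 8
add 0: [7, 0, 0, 5, 6, 1, 9, 4, 0] sum 32, len 9
add 6: [0, 0, 5, 6, 1, 9, 4, 0, 6] sum 31, len 9
Longest length seen: 9.

9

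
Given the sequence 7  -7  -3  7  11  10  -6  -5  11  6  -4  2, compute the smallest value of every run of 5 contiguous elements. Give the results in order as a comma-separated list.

(7, -7, -3, 7, 11) → min -7
(-7, -3, 7, 11, 10) → min -7
(-3, 7, 11, 10, -6) → min -6
(7, 11, 10, -6, -5) → min -6
(11, 10, -6, -5, 11) → min -6
(10, -6, -5, 11, 6) → min -6
(-6, -5, 11, 6, -4) → min -6
(-5, 11, 6, -4, 2) → min -5

-7, -7, -6, -6, -6, -6, -6, -5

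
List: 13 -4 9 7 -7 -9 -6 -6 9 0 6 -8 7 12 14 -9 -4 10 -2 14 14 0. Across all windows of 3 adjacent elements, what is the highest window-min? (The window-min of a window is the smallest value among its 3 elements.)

[13, -4, 9] → min -4
[-4, 9, 7] → min -4
[9, 7, -7] → min -7
[7, -7, -9] → min -9
[-7, -9, -6] → min -9
[-9, -6, -6] → min -9
[-6, -6, 9] → min -6
[-6, 9, 0] → min -6
[9, 0, 6] → min 0
[0, 6, -8] → min -8
[6, -8, 7] → min -8
[-8, 7, 12] → min -8
[7, 12, 14] → min 7
[12, 14, -9] → min -9
[14, -9, -4] → min -9
[-9, -4, 10] → min -9
[-4, 10, -2] → min -4
[10, -2, 14] → min -2
[-2, 14, 14] → min -2
[14, 14, 0] → min 0
Highest of these is 7.

7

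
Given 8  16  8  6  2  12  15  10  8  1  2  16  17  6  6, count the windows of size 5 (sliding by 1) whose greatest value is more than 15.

8 16 8 6 2 → max 16  > 15 ✓
16 8 6 2 12 → max 16  > 15 ✓
8 6 2 12 15 → max 15
6 2 12 15 10 → max 15
2 12 15 10 8 → max 15
12 15 10 8 1 → max 15
15 10 8 1 2 → max 15
10 8 1 2 16 → max 16  > 15 ✓
8 1 2 16 17 → max 17  > 15 ✓
1 2 16 17 6 → max 17  > 15 ✓
2 16 17 6 6 → max 17  > 15 ✓
6 windows satisfy the condition.

6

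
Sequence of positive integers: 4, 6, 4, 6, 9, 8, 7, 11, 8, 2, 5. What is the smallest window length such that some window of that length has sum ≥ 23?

Extend right; whenever the sum reaches 23, record the length and shrink from the left:
add 4: running sum 4 < 23
add 6: running sum 10 < 23
add 4: running sum 14 < 23
add 6: running sum 20 < 23
add 9: shortest ending here [6, 4, 6, 9] sum 25, len 4
add 8: shortest ending here [6, 9, 8] sum 23, len 3
add 7: shortest ending here [9, 8, 7] sum 24, len 3
add 11: shortest ending here [8, 7, 11] sum 26, len 3
add 8: shortest ending here [7, 11, 8] sum 26, len 3
add 2: shortest ending here [7, 11, 8, 2] sum 28, len 4
add 5: shortest ending here [11, 8, 2, 5] sum 26, len 4
Shortest qualifying length: 3.

3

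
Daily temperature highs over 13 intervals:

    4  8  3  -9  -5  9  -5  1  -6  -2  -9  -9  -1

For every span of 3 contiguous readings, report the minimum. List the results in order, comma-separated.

3, -9, -9, -9, -5, -5, -6, -6, -9, -9, -9

[4, 8, 3] → min 3
[8, 3, -9] → min -9
[3, -9, -5] → min -9
[-9, -5, 9] → min -9
[-5, 9, -5] → min -5
[9, -5, 1] → min -5
[-5, 1, -6] → min -6
[1, -6, -2] → min -6
[-6, -2, -9] → min -9
[-2, -9, -9] → min -9
[-9, -9, -1] → min -9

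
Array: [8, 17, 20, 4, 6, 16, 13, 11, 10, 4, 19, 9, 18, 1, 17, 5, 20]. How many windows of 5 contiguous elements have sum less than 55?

(8, 17, 20, 4, 6) → sum 55
(17, 20, 4, 6, 16) → sum 63
(20, 4, 6, 16, 13) → sum 59
(4, 6, 16, 13, 11) → sum 50  < 55 ✓
(6, 16, 13, 11, 10) → sum 56
(16, 13, 11, 10, 4) → sum 54  < 55 ✓
(13, 11, 10, 4, 19) → sum 57
(11, 10, 4, 19, 9) → sum 53  < 55 ✓
(10, 4, 19, 9, 18) → sum 60
(4, 19, 9, 18, 1) → sum 51  < 55 ✓
(19, 9, 18, 1, 17) → sum 64
(9, 18, 1, 17, 5) → sum 50  < 55 ✓
(18, 1, 17, 5, 20) → sum 61
5 windows satisfy the condition.

5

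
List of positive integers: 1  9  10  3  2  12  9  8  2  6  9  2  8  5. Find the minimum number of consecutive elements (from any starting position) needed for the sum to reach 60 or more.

9

add 1: running sum 1 < 60
add 9: running sum 10 < 60
add 10: running sum 20 < 60
add 3: running sum 23 < 60
add 2: running sum 25 < 60
add 12: running sum 37 < 60
add 9: running sum 46 < 60
add 8: running sum 54 < 60
add 2: running sum 56 < 60
add 6: shortest ending here [9, 10, 3, 2, 12, 9, 8, 2, 6] sum 61, len 9
add 9: shortest ending here [10, 3, 2, 12, 9, 8, 2, 6, 9] sum 61, len 9
add 2: shortest ending here [10, 3, 2, 12, 9, 8, 2, 6, 9, 2] sum 63, len 10
add 8: shortest ending here [3, 2, 12, 9, 8, 2, 6, 9, 2, 8] sum 61, len 10
add 5: shortest ending here [12, 9, 8, 2, 6, 9, 2, 8, 5] sum 61, len 9
Shortest qualifying length: 9.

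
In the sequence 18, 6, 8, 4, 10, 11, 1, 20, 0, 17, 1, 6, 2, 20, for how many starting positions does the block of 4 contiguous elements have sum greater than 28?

[18, 6, 8, 4] → sum 36  > 28 ✓
[6, 8, 4, 10] → sum 28
[8, 4, 10, 11] → sum 33  > 28 ✓
[4, 10, 11, 1] → sum 26
[10, 11, 1, 20] → sum 42  > 28 ✓
[11, 1, 20, 0] → sum 32  > 28 ✓
[1, 20, 0, 17] → sum 38  > 28 ✓
[20, 0, 17, 1] → sum 38  > 28 ✓
[0, 17, 1, 6] → sum 24
[17, 1, 6, 2] → sum 26
[1, 6, 2, 20] → sum 29  > 28 ✓
7 windows satisfy the condition.

7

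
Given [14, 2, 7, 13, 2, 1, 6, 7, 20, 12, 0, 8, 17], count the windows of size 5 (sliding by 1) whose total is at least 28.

8

(14, 2, 7, 13, 2) → sum 38  ≥ 28 ✓
(2, 7, 13, 2, 1) → sum 25
(7, 13, 2, 1, 6) → sum 29  ≥ 28 ✓
(13, 2, 1, 6, 7) → sum 29  ≥ 28 ✓
(2, 1, 6, 7, 20) → sum 36  ≥ 28 ✓
(1, 6, 7, 20, 12) → sum 46  ≥ 28 ✓
(6, 7, 20, 12, 0) → sum 45  ≥ 28 ✓
(7, 20, 12, 0, 8) → sum 47  ≥ 28 ✓
(20, 12, 0, 8, 17) → sum 57  ≥ 28 ✓
8 windows satisfy the condition.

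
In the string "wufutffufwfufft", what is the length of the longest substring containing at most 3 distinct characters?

add w: window [w] (1 distinct), len 1
add u: window [w, u] (2 distinct), len 2
add f: window [w, u, f] (3 distinct), len 3
add u: window [w, u, f, u] (3 distinct), len 4
add t: window [u, f, u, t] (3 distinct), len 4
add f: window [u, f, u, t, f] (3 distinct), len 5
add f: window [u, f, u, t, f, f] (3 distinct), len 6
add u: window [u, f, u, t, f, f, u] (3 distinct), len 7
add f: window [u, f, u, t, f, f, u, f] (3 distinct), len 8
add w: window [f, f, u, f, w] (3 distinct), len 5
add f: window [f, f, u, f, w, f] (3 distinct), len 6
add u: window [f, f, u, f, w, f, u] (3 distinct), len 7
add f: window [f, f, u, f, w, f, u, f] (3 distinct), len 8
add f: window [f, f, u, f, w, f, u, f, f] (3 distinct), len 9
add t: window [f, u, f, f, t] (3 distinct), len 5
Longest length with ≤3 distinct: 9.

9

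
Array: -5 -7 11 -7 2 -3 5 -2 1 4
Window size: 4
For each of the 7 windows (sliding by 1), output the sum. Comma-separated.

[-5, -7, 11, -7] → sum -8
[-7, 11, -7, 2] → sum -1
[11, -7, 2, -3] → sum 3
[-7, 2, -3, 5] → sum -3
[2, -3, 5, -2] → sum 2
[-3, 5, -2, 1] → sum 1
[5, -2, 1, 4] → sum 8

-8, -1, 3, -3, 2, 1, 8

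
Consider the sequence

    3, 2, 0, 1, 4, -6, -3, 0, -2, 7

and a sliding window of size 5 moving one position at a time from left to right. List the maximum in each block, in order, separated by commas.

4, 4, 4, 4, 4, 7

(3, 2, 0, 1, 4) → max 4
(2, 0, 1, 4, -6) → max 4
(0, 1, 4, -6, -3) → max 4
(1, 4, -6, -3, 0) → max 4
(4, -6, -3, 0, -2) → max 4
(-6, -3, 0, -2, 7) → max 7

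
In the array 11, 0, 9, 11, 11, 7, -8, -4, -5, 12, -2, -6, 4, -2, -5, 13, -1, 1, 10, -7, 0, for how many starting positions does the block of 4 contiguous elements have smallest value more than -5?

4

[11, 0, 9, 11] → min 0  > -5 ✓
[0, 9, 11, 11] → min 0  > -5 ✓
[9, 11, 11, 7] → min 7  > -5 ✓
[11, 11, 7, -8] → min -8
[11, 7, -8, -4] → min -8
[7, -8, -4, -5] → min -8
[-8, -4, -5, 12] → min -8
[-4, -5, 12, -2] → min -5
[-5, 12, -2, -6] → min -6
[12, -2, -6, 4] → min -6
[-2, -6, 4, -2] → min -6
[-6, 4, -2, -5] → min -6
[4, -2, -5, 13] → min -5
[-2, -5, 13, -1] → min -5
[-5, 13, -1, 1] → min -5
[13, -1, 1, 10] → min -1  > -5 ✓
[-1, 1, 10, -7] → min -7
[1, 10, -7, 0] → min -7
4 windows satisfy the condition.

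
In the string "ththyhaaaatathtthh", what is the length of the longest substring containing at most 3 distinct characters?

13

Extend right; when distinct count exceeds 3, shrink from the left:
[t] 1 distinct, len 1
[t, h] 2 distinct, len 2
[t, h, t] 2 distinct, len 3
[t, h, t, h] 2 distinct, len 4
[t, h, t, h, y] 3 distinct, len 5
[t, h, t, h, y, h] 3 distinct, len 6
[h, y, h, a] 3 distinct, len 4
[h, y, h, a, a] 3 distinct, len 5
[h, y, h, a, a, a] 3 distinct, len 6
[h, y, h, a, a, a, a] 3 distinct, len 7
[h, a, a, a, a, t] 3 distinct, len 6
[h, a, a, a, a, t, a] 3 distinct, len 7
[h, a, a, a, a, t, a, t] 3 distinct, len 8
[h, a, a, a, a, t, a, t, h] 3 distinct, len 9
[h, a, a, a, a, t, a, t, h, t] 3 distinct, len 10
[h, a, a, a, a, t, a, t, h, t, t] 3 distinct, len 11
[h, a, a, a, a, t, a, t, h, t, t, h] 3 distinct, len 12
[h, a, a, a, a, t, a, t, h, t, t, h, h] 3 distinct, len 13
Longest length with ≤3 distinct: 13.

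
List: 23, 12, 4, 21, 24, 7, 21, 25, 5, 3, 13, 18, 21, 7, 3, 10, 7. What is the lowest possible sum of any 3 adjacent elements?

20

Window sums for each of the 15 positions:
[23, 12, 4] → sum 39
[12, 4, 21] → sum 37
[4, 21, 24] → sum 49
[21, 24, 7] → sum 52
[24, 7, 21] → sum 52
[7, 21, 25] → sum 53
[21, 25, 5] → sum 51
[25, 5, 3] → sum 33
[5, 3, 13] → sum 21
[3, 13, 18] → sum 34
[13, 18, 21] → sum 52
[18, 21, 7] → sum 46
[21, 7, 3] → sum 31
[7, 3, 10] → sum 20
[3, 10, 7] → sum 20
Lowest of these is 20.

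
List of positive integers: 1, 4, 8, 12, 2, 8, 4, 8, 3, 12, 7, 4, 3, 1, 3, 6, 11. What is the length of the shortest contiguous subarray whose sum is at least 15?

add 1: running sum 1 < 15
add 4: running sum 5 < 15
add 8: running sum 13 < 15
end 3: [8, 12] sum 20, len 2
end 4: [8, 12, 2] sum 22, len 3
end 5: [12, 2, 8] sum 22, len 3
end 6: [12, 2, 8, 4] sum 26, len 4
end 7: [8, 4, 8] sum 20, len 3
end 8: [4, 8, 3] sum 15, len 3
end 9: [3, 12] sum 15, len 2
end 10: [12, 7] sum 19, len 2
end 11: [12, 7, 4] sum 23, len 3
end 12: [12, 7, 4, 3] sum 26, len 4
end 13: [7, 4, 3, 1] sum 15, len 4
end 14: [7, 4, 3, 1, 3] sum 18, len 5
end 15: [4, 3, 1, 3, 6] sum 17, len 5
end 16: [6, 11] sum 17, len 2
Shortest qualifying length: 2.

2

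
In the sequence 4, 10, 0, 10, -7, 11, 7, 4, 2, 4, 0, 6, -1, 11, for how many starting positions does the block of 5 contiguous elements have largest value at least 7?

4 10 0 10 -7 → max 10  ≥ 7 ✓
10 0 10 -7 11 → max 11  ≥ 7 ✓
0 10 -7 11 7 → max 11  ≥ 7 ✓
10 -7 11 7 4 → max 11  ≥ 7 ✓
-7 11 7 4 2 → max 11  ≥ 7 ✓
11 7 4 2 4 → max 11  ≥ 7 ✓
7 4 2 4 0 → max 7  ≥ 7 ✓
4 2 4 0 6 → max 6
2 4 0 6 -1 → max 6
4 0 6 -1 11 → max 11  ≥ 7 ✓
8 windows satisfy the condition.

8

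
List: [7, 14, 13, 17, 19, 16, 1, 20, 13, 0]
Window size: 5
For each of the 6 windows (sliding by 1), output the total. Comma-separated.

70, 79, 66, 73, 69, 50

[7, 14, 13, 17, 19] → sum 70
[14, 13, 17, 19, 16] → sum 79
[13, 17, 19, 16, 1] → sum 66
[17, 19, 16, 1, 20] → sum 73
[19, 16, 1, 20, 13] → sum 69
[16, 1, 20, 13, 0] → sum 50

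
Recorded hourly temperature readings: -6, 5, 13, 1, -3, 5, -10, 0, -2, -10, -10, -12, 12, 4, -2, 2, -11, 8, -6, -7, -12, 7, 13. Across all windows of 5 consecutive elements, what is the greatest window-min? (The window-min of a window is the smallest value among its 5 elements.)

Window mins for each of the 19 positions:
(-6, 5, 13, 1, -3) → min -6
(5, 13, 1, -3, 5) → min -3
(13, 1, -3, 5, -10) → min -10
(1, -3, 5, -10, 0) → min -10
(-3, 5, -10, 0, -2) → min -10
(5, -10, 0, -2, -10) → min -10
(-10, 0, -2, -10, -10) → min -10
(0, -2, -10, -10, -12) → min -12
(-2, -10, -10, -12, 12) → min -12
(-10, -10, -12, 12, 4) → min -12
(-10, -12, 12, 4, -2) → min -12
(-12, 12, 4, -2, 2) → min -12
(12, 4, -2, 2, -11) → min -11
(4, -2, 2, -11, 8) → min -11
(-2, 2, -11, 8, -6) → min -11
(2, -11, 8, -6, -7) → min -11
(-11, 8, -6, -7, -12) → min -12
(8, -6, -7, -12, 7) → min -12
(-6, -7, -12, 7, 13) → min -12
Greatest of these is -3.

-3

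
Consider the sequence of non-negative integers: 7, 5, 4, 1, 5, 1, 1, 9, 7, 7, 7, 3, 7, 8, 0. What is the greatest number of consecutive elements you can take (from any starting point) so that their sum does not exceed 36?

8

add 7: [7] sum 7, len 1
add 5: [7, 5] sum 12, len 2
add 4: [7, 5, 4] sum 16, len 3
add 1: [7, 5, 4, 1] sum 17, len 4
add 5: [7, 5, 4, 1, 5] sum 22, len 5
add 1: [7, 5, 4, 1, 5, 1] sum 23, len 6
add 1: [7, 5, 4, 1, 5, 1, 1] sum 24, len 7
add 9: [7, 5, 4, 1, 5, 1, 1, 9] sum 33, len 8
add 7: [5, 4, 1, 5, 1, 1, 9, 7] sum 33, len 8
add 7: [4, 1, 5, 1, 1, 9, 7, 7] sum 35, len 8
add 7: [1, 1, 9, 7, 7, 7] sum 32, len 6
add 3: [1, 1, 9, 7, 7, 7, 3] sum 35, len 7
add 7: [7, 7, 7, 3, 7] sum 31, len 5
add 8: [7, 7, 3, 7, 8] sum 32, len 5
add 0: [7, 7, 3, 7, 8, 0] sum 32, len 6
Longest length seen: 8.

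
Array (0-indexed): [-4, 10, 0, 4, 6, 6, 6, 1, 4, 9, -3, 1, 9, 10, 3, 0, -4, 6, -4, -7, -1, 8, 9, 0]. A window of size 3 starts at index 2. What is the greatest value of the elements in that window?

6

Elements at indices 2..4: 0, 4, 6
max(0, 4, 6) = 6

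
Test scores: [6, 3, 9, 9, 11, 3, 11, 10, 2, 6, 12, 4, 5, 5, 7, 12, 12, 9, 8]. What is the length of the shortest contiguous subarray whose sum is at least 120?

16

Extend right; whenever the sum reaches 120, record the length and shrink from the left:
add 6: running sum 6 < 120
add 3: running sum 9 < 120
add 9: running sum 18 < 120
add 9: running sum 27 < 120
add 11: running sum 38 < 120
add 3: running sum 41 < 120
add 11: running sum 52 < 120
add 10: running sum 62 < 120
add 2: running sum 64 < 120
add 6: running sum 70 < 120
add 12: running sum 82 < 120
add 4: running sum 86 < 120
add 5: running sum 91 < 120
add 5: running sum 96 < 120
add 7: running sum 103 < 120
add 12: running sum 115 < 120
add 12: shortest ending here [3, 9, 9, 11, 3, 11, 10, 2, 6, 12, 4, 5, 5, 7, 12, 12] sum 121, len 16
add 9: shortest ending here [9, 9, 11, 3, 11, 10, 2, 6, 12, 4, 5, 5, 7, 12, 12, 9] sum 127, len 16
add 8: shortest ending here [9, 11, 3, 11, 10, 2, 6, 12, 4, 5, 5, 7, 12, 12, 9, 8] sum 126, len 16
Shortest qualifying length: 16.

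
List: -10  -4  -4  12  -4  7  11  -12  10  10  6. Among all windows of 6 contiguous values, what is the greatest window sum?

32

Window sums for each of the 6 positions:
-10 -4 -4 12 -4 7 → sum -3
-4 -4 12 -4 7 11 → sum 18
-4 12 -4 7 11 -12 → sum 10
12 -4 7 11 -12 10 → sum 24
-4 7 11 -12 10 10 → sum 22
7 11 -12 10 10 6 → sum 32
Greatest of these is 32.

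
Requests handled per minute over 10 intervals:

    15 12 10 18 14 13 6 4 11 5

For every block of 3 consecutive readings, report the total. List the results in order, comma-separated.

37, 40, 42, 45, 33, 23, 21, 20

[15, 12, 10] → sum 37
[12, 10, 18] → sum 40
[10, 18, 14] → sum 42
[18, 14, 13] → sum 45
[14, 13, 6] → sum 33
[13, 6, 4] → sum 23
[6, 4, 11] → sum 21
[4, 11, 5] → sum 20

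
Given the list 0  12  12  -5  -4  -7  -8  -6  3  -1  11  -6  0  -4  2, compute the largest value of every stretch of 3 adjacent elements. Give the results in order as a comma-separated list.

(0, 12, 12) → max 12
(12, 12, -5) → max 12
(12, -5, -4) → max 12
(-5, -4, -7) → max -4
(-4, -7, -8) → max -4
(-7, -8, -6) → max -6
(-8, -6, 3) → max 3
(-6, 3, -1) → max 3
(3, -1, 11) → max 11
(-1, 11, -6) → max 11
(11, -6, 0) → max 11
(-6, 0, -4) → max 0
(0, -4, 2) → max 2

12, 12, 12, -4, -4, -6, 3, 3, 11, 11, 11, 0, 2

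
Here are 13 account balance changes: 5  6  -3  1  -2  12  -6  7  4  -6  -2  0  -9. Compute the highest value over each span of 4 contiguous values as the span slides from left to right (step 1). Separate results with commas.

(5, 6, -3, 1) → max 6
(6, -3, 1, -2) → max 6
(-3, 1, -2, 12) → max 12
(1, -2, 12, -6) → max 12
(-2, 12, -6, 7) → max 12
(12, -6, 7, 4) → max 12
(-6, 7, 4, -6) → max 7
(7, 4, -6, -2) → max 7
(4, -6, -2, 0) → max 4
(-6, -2, 0, -9) → max 0

6, 6, 12, 12, 12, 12, 7, 7, 4, 0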